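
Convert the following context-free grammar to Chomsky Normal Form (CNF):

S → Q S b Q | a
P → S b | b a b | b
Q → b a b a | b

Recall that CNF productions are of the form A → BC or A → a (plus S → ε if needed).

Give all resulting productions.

TB → b; S → a; TA → a; P → b; Q → b; S → Q X0; X0 → S X1; X1 → TB Q; P → S TB; P → TB X2; X2 → TA TB; Q → TB X3; X3 → TA X4; X4 → TB TA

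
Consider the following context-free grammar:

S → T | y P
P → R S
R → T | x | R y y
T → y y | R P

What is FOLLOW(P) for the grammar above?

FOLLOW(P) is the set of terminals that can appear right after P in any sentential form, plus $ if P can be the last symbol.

We compute FOLLOW(P) using the standard algorithm.
FOLLOW(S) starts with {$}.
FIRST(P) = {x, y}
FIRST(R) = {x, y}
FIRST(S) = {x, y}
FIRST(T) = {x, y}
FOLLOW(P) = {$, x, y}
FOLLOW(R) = {x, y}
FOLLOW(S) = {$, x, y}
FOLLOW(T) = {$, x, y}
Therefore, FOLLOW(P) = {$, x, y}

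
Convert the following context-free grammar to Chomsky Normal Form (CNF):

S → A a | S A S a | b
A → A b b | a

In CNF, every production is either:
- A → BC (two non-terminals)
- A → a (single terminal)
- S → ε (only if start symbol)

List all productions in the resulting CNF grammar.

TA → a; S → b; TB → b; A → a; S → A TA; S → S X0; X0 → A X1; X1 → S TA; A → A X2; X2 → TB TB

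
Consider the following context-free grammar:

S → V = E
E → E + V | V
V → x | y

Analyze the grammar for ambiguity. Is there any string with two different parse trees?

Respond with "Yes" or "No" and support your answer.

No - the grammar is unambiguous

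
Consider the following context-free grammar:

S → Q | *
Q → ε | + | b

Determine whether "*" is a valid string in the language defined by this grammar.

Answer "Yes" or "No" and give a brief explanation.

Yes - a valid derivation exists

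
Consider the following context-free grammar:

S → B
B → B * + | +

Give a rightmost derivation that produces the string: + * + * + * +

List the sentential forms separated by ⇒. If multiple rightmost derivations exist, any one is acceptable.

S ⇒ B ⇒ B * + ⇒ B * + * + ⇒ B * + * + * + ⇒ + * + * + * +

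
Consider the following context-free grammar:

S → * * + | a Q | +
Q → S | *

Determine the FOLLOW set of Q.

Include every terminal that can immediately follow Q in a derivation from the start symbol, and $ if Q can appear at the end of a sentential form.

We compute FOLLOW(Q) using the standard algorithm.
FOLLOW(S) starts with {$}.
FIRST(Q) = {*, +, a}
FIRST(S) = {*, +, a}
FOLLOW(Q) = {$}
FOLLOW(S) = {$}
Therefore, FOLLOW(Q) = {$}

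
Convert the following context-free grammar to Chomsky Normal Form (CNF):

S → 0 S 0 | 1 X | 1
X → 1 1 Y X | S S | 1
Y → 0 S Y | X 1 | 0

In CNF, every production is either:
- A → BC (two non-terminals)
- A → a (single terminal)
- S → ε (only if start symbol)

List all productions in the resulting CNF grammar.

T0 → 0; T1 → 1; S → 1; X → 1; Y → 0; S → T0 X0; X0 → S T0; S → T1 X; X → T1 X1; X1 → T1 X2; X2 → Y X; X → S S; Y → T0 X3; X3 → S Y; Y → X T1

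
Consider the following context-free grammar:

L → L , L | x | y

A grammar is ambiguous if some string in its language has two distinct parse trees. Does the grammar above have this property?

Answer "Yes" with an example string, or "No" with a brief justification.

Yes - the string 'y , y , x , x , x' has two distinct parse trees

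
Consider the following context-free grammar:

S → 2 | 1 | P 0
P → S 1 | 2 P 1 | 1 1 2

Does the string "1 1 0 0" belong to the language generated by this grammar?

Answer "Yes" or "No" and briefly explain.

No - no valid derivation exists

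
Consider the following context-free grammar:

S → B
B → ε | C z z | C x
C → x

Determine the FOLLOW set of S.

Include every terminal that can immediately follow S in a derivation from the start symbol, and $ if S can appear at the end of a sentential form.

We compute FOLLOW(S) using the standard algorithm.
FOLLOW(S) starts with {$}.
FIRST(B) = {x, ε}
FIRST(C) = {x}
FIRST(S) = {x, ε}
FOLLOW(B) = {$}
FOLLOW(C) = {x, z}
FOLLOW(S) = {$}
Therefore, FOLLOW(S) = {$}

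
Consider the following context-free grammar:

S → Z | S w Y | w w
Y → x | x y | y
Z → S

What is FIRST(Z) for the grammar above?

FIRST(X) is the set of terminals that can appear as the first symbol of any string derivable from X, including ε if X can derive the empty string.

We compute FIRST(Z) using the standard algorithm.
FIRST(S) = {w}
FIRST(Y) = {x, y}
FIRST(Z) = {w}
Therefore, FIRST(Z) = {w}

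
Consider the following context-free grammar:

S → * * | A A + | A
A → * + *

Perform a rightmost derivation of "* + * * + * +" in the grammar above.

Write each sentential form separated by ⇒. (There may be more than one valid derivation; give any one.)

S ⇒ A A + ⇒ A * + * + ⇒ * + * * + * +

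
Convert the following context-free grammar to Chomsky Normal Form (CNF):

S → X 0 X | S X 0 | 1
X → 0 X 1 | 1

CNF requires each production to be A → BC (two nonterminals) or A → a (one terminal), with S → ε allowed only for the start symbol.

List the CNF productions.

T0 → 0; S → 1; T1 → 1; X → 1; S → X X0; X0 → T0 X; S → S X1; X1 → X T0; X → T0 X2; X2 → X T1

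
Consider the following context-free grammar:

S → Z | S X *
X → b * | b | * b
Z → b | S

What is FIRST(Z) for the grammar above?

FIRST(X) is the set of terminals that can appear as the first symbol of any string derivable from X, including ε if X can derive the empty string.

We compute FIRST(Z) using the standard algorithm.
FIRST(S) = {b}
FIRST(X) = {*, b}
FIRST(Z) = {b}
Therefore, FIRST(Z) = {b}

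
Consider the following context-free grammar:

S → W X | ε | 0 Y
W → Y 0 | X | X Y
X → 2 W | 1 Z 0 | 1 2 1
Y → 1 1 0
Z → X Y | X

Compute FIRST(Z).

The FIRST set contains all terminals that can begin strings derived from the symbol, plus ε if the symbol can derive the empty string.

We compute FIRST(Z) using the standard algorithm.
FIRST(S) = {0, 1, 2, ε}
FIRST(W) = {1, 2}
FIRST(X) = {1, 2}
FIRST(Y) = {1}
FIRST(Z) = {1, 2}
Therefore, FIRST(Z) = {1, 2}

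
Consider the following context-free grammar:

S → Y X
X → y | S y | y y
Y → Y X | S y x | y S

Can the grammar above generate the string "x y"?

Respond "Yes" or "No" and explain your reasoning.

No - no valid derivation exists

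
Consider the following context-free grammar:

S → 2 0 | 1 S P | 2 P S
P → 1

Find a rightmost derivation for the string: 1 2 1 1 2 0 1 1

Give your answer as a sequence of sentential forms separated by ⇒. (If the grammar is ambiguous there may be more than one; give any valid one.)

S ⇒ 1 S P ⇒ 1 S 1 ⇒ 1 2 P S 1 ⇒ 1 2 P 1 S P 1 ⇒ 1 2 P 1 S 1 1 ⇒ 1 2 P 1 2 0 1 1 ⇒ 1 2 1 1 2 0 1 1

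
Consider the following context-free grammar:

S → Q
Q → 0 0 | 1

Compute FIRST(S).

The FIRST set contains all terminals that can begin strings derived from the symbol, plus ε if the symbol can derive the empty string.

We compute FIRST(S) using the standard algorithm.
FIRST(Q) = {0, 1}
FIRST(S) = {0, 1}
Therefore, FIRST(S) = {0, 1}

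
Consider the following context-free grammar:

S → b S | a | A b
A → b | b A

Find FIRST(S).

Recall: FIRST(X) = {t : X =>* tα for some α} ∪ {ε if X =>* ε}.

We compute FIRST(S) using the standard algorithm.
FIRST(A) = {b}
FIRST(S) = {a, b}
Therefore, FIRST(S) = {a, b}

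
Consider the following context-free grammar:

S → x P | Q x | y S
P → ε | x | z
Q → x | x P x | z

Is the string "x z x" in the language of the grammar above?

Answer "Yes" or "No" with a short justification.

No - no valid derivation exists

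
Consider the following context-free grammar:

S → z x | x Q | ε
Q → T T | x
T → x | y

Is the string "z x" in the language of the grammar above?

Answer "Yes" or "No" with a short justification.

Yes - a valid derivation exists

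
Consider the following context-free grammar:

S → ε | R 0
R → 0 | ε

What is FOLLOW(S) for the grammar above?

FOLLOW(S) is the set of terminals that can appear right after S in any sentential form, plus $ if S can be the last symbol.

We compute FOLLOW(S) using the standard algorithm.
FOLLOW(S) starts with {$}.
FIRST(R) = {0, ε}
FIRST(S) = {0, ε}
FOLLOW(R) = {0}
FOLLOW(S) = {$}
Therefore, FOLLOW(S) = {$}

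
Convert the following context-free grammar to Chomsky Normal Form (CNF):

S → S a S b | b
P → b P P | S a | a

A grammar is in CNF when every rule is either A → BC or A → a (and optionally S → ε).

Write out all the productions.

TA → a; TB → b; S → b; P → a; S → S X0; X0 → TA X1; X1 → S TB; P → TB X2; X2 → P P; P → S TA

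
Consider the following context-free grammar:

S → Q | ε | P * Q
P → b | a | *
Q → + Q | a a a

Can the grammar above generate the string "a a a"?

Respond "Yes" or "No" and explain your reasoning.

Yes - a valid derivation exists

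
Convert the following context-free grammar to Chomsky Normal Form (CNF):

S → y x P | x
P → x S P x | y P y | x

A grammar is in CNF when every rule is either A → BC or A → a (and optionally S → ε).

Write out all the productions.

TY → y; TX → x; S → x; P → x; S → TY X0; X0 → TX P; P → TX X1; X1 → S X2; X2 → P TX; P → TY X3; X3 → P TY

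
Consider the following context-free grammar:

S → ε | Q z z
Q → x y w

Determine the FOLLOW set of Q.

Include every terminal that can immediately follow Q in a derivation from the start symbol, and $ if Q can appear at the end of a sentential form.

We compute FOLLOW(Q) using the standard algorithm.
FOLLOW(S) starts with {$}.
FIRST(Q) = {x}
FIRST(S) = {x, ε}
FOLLOW(Q) = {z}
FOLLOW(S) = {$}
Therefore, FOLLOW(Q) = {z}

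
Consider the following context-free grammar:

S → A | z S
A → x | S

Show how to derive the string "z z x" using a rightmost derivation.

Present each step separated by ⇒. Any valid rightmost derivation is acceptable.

S ⇒ z S ⇒ z z S ⇒ z z A ⇒ z z x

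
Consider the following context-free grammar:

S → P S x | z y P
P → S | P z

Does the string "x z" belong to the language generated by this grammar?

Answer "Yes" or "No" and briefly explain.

No - no valid derivation exists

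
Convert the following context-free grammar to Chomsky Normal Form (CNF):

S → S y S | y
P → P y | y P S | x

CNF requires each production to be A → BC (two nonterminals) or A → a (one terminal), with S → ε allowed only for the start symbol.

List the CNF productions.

TY → y; S → y; P → x; S → S X0; X0 → TY S; P → P TY; P → TY X1; X1 → P S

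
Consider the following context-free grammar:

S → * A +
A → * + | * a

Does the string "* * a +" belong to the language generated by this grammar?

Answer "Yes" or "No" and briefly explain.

Yes - a valid derivation exists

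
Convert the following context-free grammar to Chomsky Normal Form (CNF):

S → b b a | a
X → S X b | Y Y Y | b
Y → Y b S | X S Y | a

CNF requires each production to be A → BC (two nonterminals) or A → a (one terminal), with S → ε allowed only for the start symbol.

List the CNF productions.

TB → b; TA → a; S → a; X → b; Y → a; S → TB X0; X0 → TB TA; X → S X1; X1 → X TB; X → Y X2; X2 → Y Y; Y → Y X3; X3 → TB S; Y → X X4; X4 → S Y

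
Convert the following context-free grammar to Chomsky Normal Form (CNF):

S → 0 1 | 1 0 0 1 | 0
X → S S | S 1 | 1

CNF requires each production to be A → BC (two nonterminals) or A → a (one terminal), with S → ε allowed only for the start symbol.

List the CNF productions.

T0 → 0; T1 → 1; S → 0; X → 1; S → T0 T1; S → T1 X0; X0 → T0 X1; X1 → T0 T1; X → S S; X → S T1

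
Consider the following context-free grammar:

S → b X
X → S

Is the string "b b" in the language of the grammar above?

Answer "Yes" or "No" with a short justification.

No - no valid derivation exists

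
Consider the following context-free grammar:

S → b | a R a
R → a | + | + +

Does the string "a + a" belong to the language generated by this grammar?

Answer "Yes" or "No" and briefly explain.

Yes - a valid derivation exists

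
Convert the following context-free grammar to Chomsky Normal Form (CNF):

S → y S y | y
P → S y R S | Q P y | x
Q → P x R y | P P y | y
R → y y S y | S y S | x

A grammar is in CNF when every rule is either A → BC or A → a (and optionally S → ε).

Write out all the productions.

TY → y; S → y; P → x; TX → x; Q → y; R → x; S → TY X0; X0 → S TY; P → S X1; X1 → TY X2; X2 → R S; P → Q X3; X3 → P TY; Q → P X4; X4 → TX X5; X5 → R TY; Q → P X6; X6 → P TY; R → TY X7; X7 → TY X8; X8 → S TY; R → S X9; X9 → TY S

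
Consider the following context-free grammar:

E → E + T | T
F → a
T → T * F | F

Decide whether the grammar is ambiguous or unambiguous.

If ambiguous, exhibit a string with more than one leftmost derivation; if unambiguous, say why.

Unambiguous - every string in the language has a unique leftmost derivation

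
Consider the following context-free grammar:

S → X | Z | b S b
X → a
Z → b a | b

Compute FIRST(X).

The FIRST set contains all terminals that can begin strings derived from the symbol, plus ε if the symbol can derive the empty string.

We compute FIRST(X) using the standard algorithm.
FIRST(S) = {a, b}
FIRST(X) = {a}
FIRST(Z) = {b}
Therefore, FIRST(X) = {a}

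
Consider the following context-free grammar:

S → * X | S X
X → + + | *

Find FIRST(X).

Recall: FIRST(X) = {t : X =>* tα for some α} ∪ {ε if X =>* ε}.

We compute FIRST(X) using the standard algorithm.
FIRST(S) = {*}
FIRST(X) = {*, +}
Therefore, FIRST(X) = {*, +}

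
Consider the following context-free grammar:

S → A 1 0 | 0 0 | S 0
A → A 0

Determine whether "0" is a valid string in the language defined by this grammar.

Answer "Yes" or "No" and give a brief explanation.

No - no valid derivation exists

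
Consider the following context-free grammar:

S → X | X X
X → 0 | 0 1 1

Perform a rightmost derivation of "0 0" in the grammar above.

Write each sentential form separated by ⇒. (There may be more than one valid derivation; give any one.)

S ⇒ X X ⇒ X 0 ⇒ 0 0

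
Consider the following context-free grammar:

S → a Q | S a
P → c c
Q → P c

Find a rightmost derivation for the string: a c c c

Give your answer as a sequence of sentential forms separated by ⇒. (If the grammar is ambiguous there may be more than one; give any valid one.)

S ⇒ a Q ⇒ a P c ⇒ a c c c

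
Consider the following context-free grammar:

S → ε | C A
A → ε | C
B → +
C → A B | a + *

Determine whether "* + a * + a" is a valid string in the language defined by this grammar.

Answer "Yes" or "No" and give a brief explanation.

No - no valid derivation exists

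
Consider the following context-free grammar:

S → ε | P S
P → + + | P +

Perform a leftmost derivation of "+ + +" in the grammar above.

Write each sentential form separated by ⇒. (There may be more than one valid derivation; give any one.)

S ⇒ P S ⇒ P + S ⇒ + + + S ⇒ + + +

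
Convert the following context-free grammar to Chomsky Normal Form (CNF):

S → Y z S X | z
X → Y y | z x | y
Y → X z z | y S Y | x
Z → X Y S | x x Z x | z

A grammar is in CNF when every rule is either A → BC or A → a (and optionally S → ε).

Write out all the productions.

TZ → z; S → z; TY → y; TX → x; X → y; Y → x; Z → z; S → Y X0; X0 → TZ X1; X1 → S X; X → Y TY; X → TZ TX; Y → X X2; X2 → TZ TZ; Y → TY X3; X3 → S Y; Z → X X4; X4 → Y S; Z → TX X5; X5 → TX X6; X6 → Z TX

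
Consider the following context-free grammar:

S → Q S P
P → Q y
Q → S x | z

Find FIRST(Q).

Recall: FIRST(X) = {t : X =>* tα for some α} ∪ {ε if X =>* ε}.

We compute FIRST(Q) using the standard algorithm.
FIRST(P) = {z}
FIRST(Q) = {z}
FIRST(S) = {z}
Therefore, FIRST(Q) = {z}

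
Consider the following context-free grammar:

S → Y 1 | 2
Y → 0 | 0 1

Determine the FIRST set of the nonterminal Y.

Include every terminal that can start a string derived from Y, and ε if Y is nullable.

We compute FIRST(Y) using the standard algorithm.
FIRST(S) = {0, 2}
FIRST(Y) = {0}
Therefore, FIRST(Y) = {0}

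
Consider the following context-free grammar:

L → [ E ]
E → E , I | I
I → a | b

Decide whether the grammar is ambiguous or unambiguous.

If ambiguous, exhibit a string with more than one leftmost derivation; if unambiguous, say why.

Unambiguous - every string in the language has a unique leftmost derivation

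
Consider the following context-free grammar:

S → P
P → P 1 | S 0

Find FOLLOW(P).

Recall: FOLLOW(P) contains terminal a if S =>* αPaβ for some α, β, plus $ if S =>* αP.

We compute FOLLOW(P) using the standard algorithm.
FOLLOW(S) starts with {$}.
FIRST(P) = {}
FIRST(S) = {}
FOLLOW(P) = {$, 0, 1}
FOLLOW(S) = {$, 0}
Therefore, FOLLOW(P) = {$, 0, 1}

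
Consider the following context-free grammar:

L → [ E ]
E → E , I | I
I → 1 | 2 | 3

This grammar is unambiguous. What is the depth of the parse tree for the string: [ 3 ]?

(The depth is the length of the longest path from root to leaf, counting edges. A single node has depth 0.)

3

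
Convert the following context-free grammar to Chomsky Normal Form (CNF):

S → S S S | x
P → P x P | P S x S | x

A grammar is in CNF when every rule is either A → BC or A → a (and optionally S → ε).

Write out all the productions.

S → x; TX → x; P → x; S → S X0; X0 → S S; P → P X1; X1 → TX P; P → P X2; X2 → S X3; X3 → TX S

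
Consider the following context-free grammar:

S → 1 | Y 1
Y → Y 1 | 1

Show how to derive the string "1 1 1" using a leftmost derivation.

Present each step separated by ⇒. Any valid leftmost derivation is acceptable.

S ⇒ Y 1 ⇒ Y 1 1 ⇒ 1 1 1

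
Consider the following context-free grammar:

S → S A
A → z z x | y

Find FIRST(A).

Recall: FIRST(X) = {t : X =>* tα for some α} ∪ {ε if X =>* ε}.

We compute FIRST(A) using the standard algorithm.
FIRST(A) = {y, z}
FIRST(S) = {}
Therefore, FIRST(A) = {y, z}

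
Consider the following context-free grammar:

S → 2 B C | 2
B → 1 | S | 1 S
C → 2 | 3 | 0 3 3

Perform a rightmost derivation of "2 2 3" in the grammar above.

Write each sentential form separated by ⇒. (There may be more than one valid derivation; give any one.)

S ⇒ 2 B C ⇒ 2 B 3 ⇒ 2 S 3 ⇒ 2 2 3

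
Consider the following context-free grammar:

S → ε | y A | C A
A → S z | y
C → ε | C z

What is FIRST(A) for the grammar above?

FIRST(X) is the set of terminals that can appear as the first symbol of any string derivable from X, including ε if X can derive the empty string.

We compute FIRST(A) using the standard algorithm.
FIRST(A) = {y, z}
FIRST(C) = {z, ε}
FIRST(S) = {y, z, ε}
Therefore, FIRST(A) = {y, z}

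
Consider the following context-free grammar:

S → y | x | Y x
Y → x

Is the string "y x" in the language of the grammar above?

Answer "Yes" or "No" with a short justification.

No - no valid derivation exists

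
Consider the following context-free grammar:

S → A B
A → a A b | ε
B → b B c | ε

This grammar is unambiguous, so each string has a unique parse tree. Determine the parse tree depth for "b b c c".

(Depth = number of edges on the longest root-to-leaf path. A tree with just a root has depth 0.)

4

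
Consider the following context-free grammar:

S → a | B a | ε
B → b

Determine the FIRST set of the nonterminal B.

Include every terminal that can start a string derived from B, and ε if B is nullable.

We compute FIRST(B) using the standard algorithm.
FIRST(B) = {b}
FIRST(S) = {a, b, ε}
Therefore, FIRST(B) = {b}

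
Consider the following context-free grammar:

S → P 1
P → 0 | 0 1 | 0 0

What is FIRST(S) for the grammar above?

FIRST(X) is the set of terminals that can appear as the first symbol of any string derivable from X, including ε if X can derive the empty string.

We compute FIRST(S) using the standard algorithm.
FIRST(P) = {0}
FIRST(S) = {0}
Therefore, FIRST(S) = {0}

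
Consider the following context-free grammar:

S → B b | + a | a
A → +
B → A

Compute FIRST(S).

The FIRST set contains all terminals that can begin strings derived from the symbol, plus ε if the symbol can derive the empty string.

We compute FIRST(S) using the standard algorithm.
FIRST(A) = {+}
FIRST(B) = {+}
FIRST(S) = {+, a}
Therefore, FIRST(S) = {+, a}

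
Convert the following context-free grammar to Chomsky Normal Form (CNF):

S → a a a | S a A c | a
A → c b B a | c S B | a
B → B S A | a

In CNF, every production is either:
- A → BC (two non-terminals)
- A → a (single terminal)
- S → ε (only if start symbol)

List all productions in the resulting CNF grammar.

TA → a; TC → c; S → a; TB → b; A → a; B → a; S → TA X0; X0 → TA TA; S → S X1; X1 → TA X2; X2 → A TC; A → TC X3; X3 → TB X4; X4 → B TA; A → TC X5; X5 → S B; B → B X6; X6 → S A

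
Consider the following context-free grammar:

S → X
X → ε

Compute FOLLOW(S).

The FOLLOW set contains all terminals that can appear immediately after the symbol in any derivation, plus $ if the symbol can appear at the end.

We compute FOLLOW(S) using the standard algorithm.
FOLLOW(S) starts with {$}.
FIRST(S) = {ε}
FIRST(X) = {ε}
FOLLOW(S) = {$}
FOLLOW(X) = {$}
Therefore, FOLLOW(S) = {$}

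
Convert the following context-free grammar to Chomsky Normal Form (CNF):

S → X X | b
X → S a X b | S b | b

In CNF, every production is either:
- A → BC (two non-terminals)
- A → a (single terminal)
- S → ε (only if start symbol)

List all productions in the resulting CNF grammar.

S → b; TA → a; TB → b; X → b; S → X X; X → S X0; X0 → TA X1; X1 → X TB; X → S TB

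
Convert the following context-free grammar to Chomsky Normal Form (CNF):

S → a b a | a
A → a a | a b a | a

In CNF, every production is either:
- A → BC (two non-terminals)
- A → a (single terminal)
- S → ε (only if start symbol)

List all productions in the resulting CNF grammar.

TA → a; TB → b; S → a; A → a; S → TA X0; X0 → TB TA; A → TA TA; A → TA X1; X1 → TB TA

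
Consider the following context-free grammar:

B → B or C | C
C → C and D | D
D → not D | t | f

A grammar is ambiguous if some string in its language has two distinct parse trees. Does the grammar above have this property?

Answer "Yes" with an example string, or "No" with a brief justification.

No - the grammar is unambiguous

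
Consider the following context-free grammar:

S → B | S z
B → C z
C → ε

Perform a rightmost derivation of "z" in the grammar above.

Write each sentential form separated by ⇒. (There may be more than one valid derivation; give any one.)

S ⇒ B ⇒ C z ⇒ z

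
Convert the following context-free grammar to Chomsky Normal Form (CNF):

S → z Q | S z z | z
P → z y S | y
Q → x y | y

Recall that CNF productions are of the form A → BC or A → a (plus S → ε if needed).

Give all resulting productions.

TZ → z; S → z; TY → y; P → y; TX → x; Q → y; S → TZ Q; S → S X0; X0 → TZ TZ; P → TZ X1; X1 → TY S; Q → TX TY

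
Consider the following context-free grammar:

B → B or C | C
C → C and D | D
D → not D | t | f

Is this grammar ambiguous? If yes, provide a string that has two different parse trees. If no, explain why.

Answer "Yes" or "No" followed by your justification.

No - the grammar is unambiguous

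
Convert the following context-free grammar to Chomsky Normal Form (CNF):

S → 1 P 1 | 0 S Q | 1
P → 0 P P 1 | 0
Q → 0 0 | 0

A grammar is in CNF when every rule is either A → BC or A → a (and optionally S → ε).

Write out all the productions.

T1 → 1; T0 → 0; S → 1; P → 0; Q → 0; S → T1 X0; X0 → P T1; S → T0 X1; X1 → S Q; P → T0 X2; X2 → P X3; X3 → P T1; Q → T0 T0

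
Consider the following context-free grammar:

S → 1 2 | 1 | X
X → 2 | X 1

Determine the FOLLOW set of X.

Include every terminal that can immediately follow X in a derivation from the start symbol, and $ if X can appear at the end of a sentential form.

We compute FOLLOW(X) using the standard algorithm.
FOLLOW(S) starts with {$}.
FIRST(S) = {1, 2}
FIRST(X) = {2}
FOLLOW(S) = {$}
FOLLOW(X) = {$, 1}
Therefore, FOLLOW(X) = {$, 1}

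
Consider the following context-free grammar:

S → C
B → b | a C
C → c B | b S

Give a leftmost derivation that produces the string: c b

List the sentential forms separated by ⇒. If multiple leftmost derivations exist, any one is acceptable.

S ⇒ C ⇒ c B ⇒ c b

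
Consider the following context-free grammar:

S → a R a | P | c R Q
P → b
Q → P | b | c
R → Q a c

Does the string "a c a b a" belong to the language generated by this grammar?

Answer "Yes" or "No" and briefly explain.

No - no valid derivation exists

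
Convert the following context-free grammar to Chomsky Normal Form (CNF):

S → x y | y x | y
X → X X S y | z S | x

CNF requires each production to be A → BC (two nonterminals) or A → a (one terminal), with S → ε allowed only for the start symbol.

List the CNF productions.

TX → x; TY → y; S → y; TZ → z; X → x; S → TX TY; S → TY TX; X → X X0; X0 → X X1; X1 → S TY; X → TZ S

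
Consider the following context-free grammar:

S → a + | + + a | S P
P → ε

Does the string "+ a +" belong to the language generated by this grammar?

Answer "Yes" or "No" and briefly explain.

No - no valid derivation exists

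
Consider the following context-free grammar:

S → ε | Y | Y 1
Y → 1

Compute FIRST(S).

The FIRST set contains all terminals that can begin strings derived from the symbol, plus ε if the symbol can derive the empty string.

We compute FIRST(S) using the standard algorithm.
FIRST(S) = {1, ε}
FIRST(Y) = {1}
Therefore, FIRST(S) = {1, ε}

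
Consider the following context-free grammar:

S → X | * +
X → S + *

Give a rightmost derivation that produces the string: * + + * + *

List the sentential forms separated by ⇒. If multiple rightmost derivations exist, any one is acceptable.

S ⇒ X ⇒ S + * ⇒ X + * ⇒ S + * + * ⇒ * + + * + *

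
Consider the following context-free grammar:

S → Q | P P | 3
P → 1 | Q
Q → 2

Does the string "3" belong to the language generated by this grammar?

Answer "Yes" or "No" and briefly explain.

Yes - a valid derivation exists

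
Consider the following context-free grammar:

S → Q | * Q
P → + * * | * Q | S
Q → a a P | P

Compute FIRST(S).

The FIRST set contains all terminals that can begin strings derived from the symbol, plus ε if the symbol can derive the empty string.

We compute FIRST(S) using the standard algorithm.
FIRST(P) = {*, +, a}
FIRST(Q) = {*, +, a}
FIRST(S) = {*, +, a}
Therefore, FIRST(S) = {*, +, a}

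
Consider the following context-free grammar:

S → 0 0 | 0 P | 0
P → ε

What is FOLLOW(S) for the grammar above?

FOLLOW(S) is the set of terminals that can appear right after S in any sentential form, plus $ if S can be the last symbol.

We compute FOLLOW(S) using the standard algorithm.
FOLLOW(S) starts with {$}.
FIRST(P) = {ε}
FIRST(S) = {0}
FOLLOW(P) = {$}
FOLLOW(S) = {$}
Therefore, FOLLOW(S) = {$}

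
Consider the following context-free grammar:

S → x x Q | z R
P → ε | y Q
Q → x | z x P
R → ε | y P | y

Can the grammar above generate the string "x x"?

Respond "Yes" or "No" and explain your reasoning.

No - no valid derivation exists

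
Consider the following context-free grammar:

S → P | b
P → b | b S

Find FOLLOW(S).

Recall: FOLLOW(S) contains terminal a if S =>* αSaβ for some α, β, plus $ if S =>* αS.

We compute FOLLOW(S) using the standard algorithm.
FOLLOW(S) starts with {$}.
FIRST(P) = {b}
FIRST(S) = {b}
FOLLOW(P) = {$}
FOLLOW(S) = {$}
Therefore, FOLLOW(S) = {$}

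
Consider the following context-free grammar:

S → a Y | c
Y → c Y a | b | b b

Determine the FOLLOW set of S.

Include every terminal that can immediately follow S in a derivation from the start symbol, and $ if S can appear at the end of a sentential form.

We compute FOLLOW(S) using the standard algorithm.
FOLLOW(S) starts with {$}.
FIRST(S) = {a, c}
FIRST(Y) = {b, c}
FOLLOW(S) = {$}
FOLLOW(Y) = {$, a}
Therefore, FOLLOW(S) = {$}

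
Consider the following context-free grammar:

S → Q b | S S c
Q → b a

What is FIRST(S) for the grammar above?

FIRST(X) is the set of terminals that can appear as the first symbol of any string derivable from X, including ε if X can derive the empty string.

We compute FIRST(S) using the standard algorithm.
FIRST(Q) = {b}
FIRST(S) = {b}
Therefore, FIRST(S) = {b}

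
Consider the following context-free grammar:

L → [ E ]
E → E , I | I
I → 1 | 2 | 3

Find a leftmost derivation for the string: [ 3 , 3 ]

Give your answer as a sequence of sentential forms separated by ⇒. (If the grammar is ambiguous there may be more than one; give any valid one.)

L ⇒ [ E ] ⇒ [ E , I ] ⇒ [ I , I ] ⇒ [ 3 , I ] ⇒ [ 3 , 3 ]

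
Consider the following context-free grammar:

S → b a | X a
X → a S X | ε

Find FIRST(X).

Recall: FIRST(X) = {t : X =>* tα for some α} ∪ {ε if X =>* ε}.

We compute FIRST(X) using the standard algorithm.
FIRST(S) = {a, b}
FIRST(X) = {a, ε}
Therefore, FIRST(X) = {a, ε}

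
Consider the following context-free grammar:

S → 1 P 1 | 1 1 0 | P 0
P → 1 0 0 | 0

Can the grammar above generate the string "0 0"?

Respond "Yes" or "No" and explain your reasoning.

Yes - a valid derivation exists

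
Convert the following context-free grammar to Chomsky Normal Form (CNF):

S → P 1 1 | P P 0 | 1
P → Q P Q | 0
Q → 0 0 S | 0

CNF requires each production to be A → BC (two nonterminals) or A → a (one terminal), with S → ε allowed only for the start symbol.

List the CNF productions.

T1 → 1; T0 → 0; S → 1; P → 0; Q → 0; S → P X0; X0 → T1 T1; S → P X1; X1 → P T0; P → Q X2; X2 → P Q; Q → T0 X3; X3 → T0 S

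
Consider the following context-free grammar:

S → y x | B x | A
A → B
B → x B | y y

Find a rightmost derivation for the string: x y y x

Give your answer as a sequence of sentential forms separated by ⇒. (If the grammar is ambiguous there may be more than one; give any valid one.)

S ⇒ B x ⇒ x B x ⇒ x y y x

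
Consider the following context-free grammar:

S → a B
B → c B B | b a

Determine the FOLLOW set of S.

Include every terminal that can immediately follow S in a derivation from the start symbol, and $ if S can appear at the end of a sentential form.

We compute FOLLOW(S) using the standard algorithm.
FOLLOW(S) starts with {$}.
FIRST(B) = {b, c}
FIRST(S) = {a}
FOLLOW(B) = {$, b, c}
FOLLOW(S) = {$}
Therefore, FOLLOW(S) = {$}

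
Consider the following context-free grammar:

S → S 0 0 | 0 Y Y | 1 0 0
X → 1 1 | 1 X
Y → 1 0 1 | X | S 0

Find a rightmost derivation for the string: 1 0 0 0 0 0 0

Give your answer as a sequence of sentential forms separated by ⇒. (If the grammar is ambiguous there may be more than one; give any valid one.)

S ⇒ S 0 0 ⇒ S 0 0 0 0 ⇒ 1 0 0 0 0 0 0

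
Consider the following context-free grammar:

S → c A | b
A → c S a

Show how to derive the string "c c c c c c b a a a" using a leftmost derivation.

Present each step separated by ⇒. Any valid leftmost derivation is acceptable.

S ⇒ c A ⇒ c c S a ⇒ c c c A a ⇒ c c c c S a a ⇒ c c c c c A a a ⇒ c c c c c c S a a a ⇒ c c c c c c b a a a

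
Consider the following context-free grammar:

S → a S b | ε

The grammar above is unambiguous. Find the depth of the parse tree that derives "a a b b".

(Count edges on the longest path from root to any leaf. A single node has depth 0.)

3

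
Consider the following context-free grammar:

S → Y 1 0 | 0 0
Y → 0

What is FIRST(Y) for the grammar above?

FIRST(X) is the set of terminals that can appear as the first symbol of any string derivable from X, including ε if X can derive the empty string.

We compute FIRST(Y) using the standard algorithm.
FIRST(S) = {0}
FIRST(Y) = {0}
Therefore, FIRST(Y) = {0}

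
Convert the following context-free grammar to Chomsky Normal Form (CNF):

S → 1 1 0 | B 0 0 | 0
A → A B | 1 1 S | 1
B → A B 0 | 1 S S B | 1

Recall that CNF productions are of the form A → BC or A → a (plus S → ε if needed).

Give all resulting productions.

T1 → 1; T0 → 0; S → 0; A → 1; B → 1; S → T1 X0; X0 → T1 T0; S → B X1; X1 → T0 T0; A → A B; A → T1 X2; X2 → T1 S; B → A X3; X3 → B T0; B → T1 X4; X4 → S X5; X5 → S B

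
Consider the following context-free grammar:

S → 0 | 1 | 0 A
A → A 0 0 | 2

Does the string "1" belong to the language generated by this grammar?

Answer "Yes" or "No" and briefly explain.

Yes - a valid derivation exists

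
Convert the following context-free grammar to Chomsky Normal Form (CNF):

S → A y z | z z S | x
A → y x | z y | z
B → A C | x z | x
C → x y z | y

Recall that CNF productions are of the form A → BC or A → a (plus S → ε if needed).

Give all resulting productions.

TY → y; TZ → z; S → x; TX → x; A → z; B → x; C → y; S → A X0; X0 → TY TZ; S → TZ X1; X1 → TZ S; A → TY TX; A → TZ TY; B → A C; B → TX TZ; C → TX X2; X2 → TY TZ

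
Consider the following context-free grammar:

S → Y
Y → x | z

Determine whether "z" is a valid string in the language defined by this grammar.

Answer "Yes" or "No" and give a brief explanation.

Yes - a valid derivation exists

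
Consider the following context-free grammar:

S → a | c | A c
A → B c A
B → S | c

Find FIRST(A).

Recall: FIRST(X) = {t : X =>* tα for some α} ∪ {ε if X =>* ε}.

We compute FIRST(A) using the standard algorithm.
FIRST(A) = {a, c}
FIRST(B) = {a, c}
FIRST(S) = {a, c}
Therefore, FIRST(A) = {a, c}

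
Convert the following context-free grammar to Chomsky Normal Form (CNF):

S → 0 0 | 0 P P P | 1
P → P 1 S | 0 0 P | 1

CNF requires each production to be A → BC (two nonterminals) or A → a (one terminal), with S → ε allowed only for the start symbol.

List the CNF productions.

T0 → 0; S → 1; T1 → 1; P → 1; S → T0 T0; S → T0 X0; X0 → P X1; X1 → P P; P → P X2; X2 → T1 S; P → T0 X3; X3 → T0 P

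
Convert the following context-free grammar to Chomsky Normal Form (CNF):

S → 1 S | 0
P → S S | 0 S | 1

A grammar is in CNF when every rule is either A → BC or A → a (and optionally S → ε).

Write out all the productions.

T1 → 1; S → 0; T0 → 0; P → 1; S → T1 S; P → S S; P → T0 S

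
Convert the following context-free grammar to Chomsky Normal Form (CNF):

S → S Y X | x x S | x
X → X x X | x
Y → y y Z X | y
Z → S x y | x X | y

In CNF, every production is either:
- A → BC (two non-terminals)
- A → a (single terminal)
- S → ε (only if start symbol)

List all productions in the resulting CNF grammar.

TX → x; S → x; X → x; TY → y; Y → y; Z → y; S → S X0; X0 → Y X; S → TX X1; X1 → TX S; X → X X2; X2 → TX X; Y → TY X3; X3 → TY X4; X4 → Z X; Z → S X5; X5 → TX TY; Z → TX X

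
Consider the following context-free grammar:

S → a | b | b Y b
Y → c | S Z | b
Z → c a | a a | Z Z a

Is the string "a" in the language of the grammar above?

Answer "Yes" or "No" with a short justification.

Yes - a valid derivation exists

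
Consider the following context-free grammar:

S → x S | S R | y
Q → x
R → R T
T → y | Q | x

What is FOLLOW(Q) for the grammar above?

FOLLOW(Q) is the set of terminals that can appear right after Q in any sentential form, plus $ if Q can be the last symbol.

We compute FOLLOW(Q) using the standard algorithm.
FOLLOW(S) starts with {$}.
FIRST(Q) = {x}
FIRST(R) = {}
FIRST(S) = {x, y}
FIRST(T) = {x, y}
FOLLOW(Q) = {$, x, y}
FOLLOW(R) = {$, x, y}
FOLLOW(S) = {$}
FOLLOW(T) = {$, x, y}
Therefore, FOLLOW(Q) = {$, x, y}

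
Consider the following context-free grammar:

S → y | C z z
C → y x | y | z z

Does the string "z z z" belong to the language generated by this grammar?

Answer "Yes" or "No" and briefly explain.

No - no valid derivation exists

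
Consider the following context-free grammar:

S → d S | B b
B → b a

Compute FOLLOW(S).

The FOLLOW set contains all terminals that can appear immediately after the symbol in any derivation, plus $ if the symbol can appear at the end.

We compute FOLLOW(S) using the standard algorithm.
FOLLOW(S) starts with {$}.
FIRST(B) = {b}
FIRST(S) = {b, d}
FOLLOW(B) = {b}
FOLLOW(S) = {$}
Therefore, FOLLOW(S) = {$}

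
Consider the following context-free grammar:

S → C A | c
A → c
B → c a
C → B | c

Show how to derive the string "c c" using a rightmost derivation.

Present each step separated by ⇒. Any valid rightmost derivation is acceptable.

S ⇒ C A ⇒ C c ⇒ c c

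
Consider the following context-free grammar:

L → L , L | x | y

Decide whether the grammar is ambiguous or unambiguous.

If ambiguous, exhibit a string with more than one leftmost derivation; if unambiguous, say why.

Ambiguous - the string 'y , y , y , y , y' has two distinct leftmost derivations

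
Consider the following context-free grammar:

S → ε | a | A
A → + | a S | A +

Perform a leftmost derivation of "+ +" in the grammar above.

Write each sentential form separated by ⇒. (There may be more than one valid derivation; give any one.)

S ⇒ A ⇒ A + ⇒ + +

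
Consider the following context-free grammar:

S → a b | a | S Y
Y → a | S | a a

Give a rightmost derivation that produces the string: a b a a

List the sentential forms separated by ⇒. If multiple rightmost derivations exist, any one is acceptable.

S ⇒ S Y ⇒ S a a ⇒ a b a a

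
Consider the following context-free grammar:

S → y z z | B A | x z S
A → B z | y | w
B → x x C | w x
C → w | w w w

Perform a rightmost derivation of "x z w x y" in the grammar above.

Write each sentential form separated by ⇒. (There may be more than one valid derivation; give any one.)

S ⇒ x z S ⇒ x z B A ⇒ x z B y ⇒ x z w x y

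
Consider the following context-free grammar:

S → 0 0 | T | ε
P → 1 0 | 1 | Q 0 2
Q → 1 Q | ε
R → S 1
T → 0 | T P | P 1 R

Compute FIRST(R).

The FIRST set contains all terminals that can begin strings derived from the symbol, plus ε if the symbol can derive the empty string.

We compute FIRST(R) using the standard algorithm.
FIRST(P) = {0, 1}
FIRST(Q) = {1, ε}
FIRST(R) = {0, 1}
FIRST(S) = {0, 1, ε}
FIRST(T) = {0, 1}
Therefore, FIRST(R) = {0, 1}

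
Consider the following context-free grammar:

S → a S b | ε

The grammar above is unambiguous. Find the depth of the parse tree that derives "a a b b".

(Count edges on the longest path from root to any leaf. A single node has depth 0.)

3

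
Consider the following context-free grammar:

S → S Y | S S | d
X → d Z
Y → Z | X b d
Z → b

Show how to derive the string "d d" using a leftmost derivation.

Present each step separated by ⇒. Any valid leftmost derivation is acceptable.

S ⇒ S S ⇒ d S ⇒ d d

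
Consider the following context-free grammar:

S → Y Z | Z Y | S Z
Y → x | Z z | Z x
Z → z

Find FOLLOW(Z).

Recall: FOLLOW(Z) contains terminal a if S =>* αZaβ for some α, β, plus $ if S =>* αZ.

We compute FOLLOW(Z) using the standard algorithm.
FOLLOW(S) starts with {$}.
FIRST(S) = {x, z}
FIRST(Y) = {x, z}
FIRST(Z) = {z}
FOLLOW(S) = {$, z}
FOLLOW(Y) = {$, z}
FOLLOW(Z) = {$, x, z}
Therefore, FOLLOW(Z) = {$, x, z}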